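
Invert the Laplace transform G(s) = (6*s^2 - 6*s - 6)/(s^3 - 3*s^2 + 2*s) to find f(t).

Factor the denominator: s^3 - 3*s^2 + 2*s = s*(s - 2)*(s - 1).
Partial fraction decomposition gives [3/(s - 2)] + [-3/s] + [6/(s - 1)].
Invert each term: 3/(s - 2) ↔ 3e^(2t); -3/(s - 0) ↔ -3e^(0t); 6/(s - 1) ↔ 6e^(t).

f(t) = 3*exp(2*t) + 6*exp(t) - 3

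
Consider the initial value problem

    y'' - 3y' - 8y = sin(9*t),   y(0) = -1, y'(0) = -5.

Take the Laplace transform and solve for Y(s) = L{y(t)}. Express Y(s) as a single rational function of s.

Laplace-transform each side.
With L{y''} = s^2 Y - s·y(0) - y'(0) and L{y'} = sY - y(0), with y(0) = -1, y'(0) = -5: the LHS transforms to (s^2 - 3*s - 8)Y - (-s - 2).
The right side is L{sin(9*t)} = 9/(s^2 + 81).
So (s^2 - 3*s - 8)Y = 9/(s^2 + 81) + (-s - 2).
Isolate Y and clear denominators.

Y(s) = (-s^3 - 2*s^2 - 81*s - 153)/(s^4 - 3*s^3 + 73*s^2 - 243*s - 648)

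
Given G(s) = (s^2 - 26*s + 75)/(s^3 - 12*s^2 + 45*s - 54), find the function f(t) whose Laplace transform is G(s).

Factor the denominator: s^3 - 12*s^2 + 45*s - 54 = (s - 6)*(s - 3)^2.
Partial fraction decomposition gives [6/(s - 3)] + [-2/(s - 3)^2] + [-5/(s - 6)].
Invert each term: 6/(s - 3) ↔ 6e^(3t); -2/(s - 3)^2 ↔ -2t·e^(3t); -5/(s - 6) ↔ -5e^(6t).

f(t) = -2*t*exp(3*t) - 5*exp(6*t) + 6*exp(3*t)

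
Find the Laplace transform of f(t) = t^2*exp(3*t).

L{t^2} = 2!/s^3 = 2/s^3.
By the first shifting theorem, multiplying by e^(3t) replaces s with s - 3.

2/(s - 3)^3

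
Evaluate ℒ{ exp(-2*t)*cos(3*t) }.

L{cos(3t)} = s/(s^2 + 9).
By the first shifting theorem, multiplying by e^(-2t) replaces s with s + 2.

(s + 2)/((s + 2)^2 + 9)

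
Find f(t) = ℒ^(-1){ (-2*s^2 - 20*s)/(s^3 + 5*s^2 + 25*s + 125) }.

Factor the denominator: s^3 + 5*s^2 + 25*s + 125 = (s + 5)*(s^2 + 25).
Partial fraction decomposition gives [1/(s + 5)] + [-3*s/(s^2 + 25)] + [-5/(s^2 + 25)].
Invert each term: 1/(s + 5) ↔ e^(-5t); -3·s/(s^2 + 25) ↔ -3cos(5t); -1·5/(s^2 + 25) ↔ -sin(5t).

f(t) = -sin(5*t) - 3*cos(5*t) + exp(-5*t)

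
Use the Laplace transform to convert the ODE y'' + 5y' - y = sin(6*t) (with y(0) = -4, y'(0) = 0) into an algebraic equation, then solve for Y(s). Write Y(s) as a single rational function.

Y(s) = (-4*s^3 - 20*s^2 - 144*s - 714)/(s^4 + 5*s^3 + 35*s^2 + 180*s - 36)

Take the Laplace transform of both sides.
Using L{y''} = s^2 Y - s·y(0) - y'(0) and L{y'} = sY - y(0), with y(0) = -4, y'(0) = 0, the left side becomes (s^2 + 5*s - 1)Y - (-4*s - 20).
The right side is L{sin(6*t)} = 6/(s^2 + 36).
So (s^2 + 5*s - 1)Y = 6/(s^2 + 36) + (-4*s - 20).
Solve for Y(s) and write it as one ratio of polynomials.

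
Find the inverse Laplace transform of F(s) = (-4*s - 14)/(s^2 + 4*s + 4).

-6*t*exp(-2*t) - 4*exp(-2*t)

Factor the denominator: s^2 + 4*s + 4 = (s + 2)^2.
Partial fraction decomposition gives [-4/(s + 2)] + [-6/(s + 2)^2].
Invert each term: -4/(s + 2) ↔ -4e^(-2t); -6/(s + 2)^2 ↔ -6t·e^(-2t).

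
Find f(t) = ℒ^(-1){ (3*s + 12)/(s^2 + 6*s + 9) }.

Factor the denominator: s^2 + 6*s + 9 = (s + 3)^2.
Partial fraction decomposition gives [3/(s + 3)] + [3/(s + 3)^2].
Invert each term: 3/(s + 3) ↔ 3e^(-3t); 3/(s + 3)^2 ↔ 3t·e^(-3t).

f(t) = 3*t*exp(-3*t) + 3*exp(-3*t)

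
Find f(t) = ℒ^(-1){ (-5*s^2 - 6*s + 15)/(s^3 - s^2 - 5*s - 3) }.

Factor the denominator: s^3 - s^2 - 5*s - 3 = (s - 3)*(s + 1)^2.
Partial fraction decomposition gives [-2/(s + 1)] + [-4/(s + 1)^2] + [-3/(s - 3)].
Invert each term: -2/(s + 1) ↔ -2e^(-t); -4/(s + 1)^2 ↔ -4t·e^(-t); -3/(s - 3) ↔ -3e^(3t).

f(t) = -4*t*exp(-t) - 3*exp(3*t) - 2*exp(-t)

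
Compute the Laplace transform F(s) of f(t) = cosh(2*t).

F(s) = s/(s^2 - 4)

L{cosh(2t)} = s/(s^2 - 4).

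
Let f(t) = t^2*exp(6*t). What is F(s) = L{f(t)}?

L{e^(6t)} = 1/(s - 6).
Then apply L{t^2·g(t)} = (-1)^2 d^2/ds^2[G(s)] with G(s) = 1/(s - 6):
differentiating 2 times and applying the sign gives 2/(s - 6)^3.

F(s) = 2/(s - 6)^3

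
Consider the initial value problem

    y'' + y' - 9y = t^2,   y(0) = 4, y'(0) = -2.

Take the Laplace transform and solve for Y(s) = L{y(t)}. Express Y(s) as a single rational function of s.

Y(s) = (4*s^4 + 2*s^3 + 2)/(s^5 + s^4 - 9*s^3)

Transform both sides with L{·}.
With L{y''} = s^2 Y - s·y(0) - y'(0) and L{y'} = sY - y(0), with y(0) = 4, y'(0) = -2: the LHS transforms to (s^2 + s - 9)Y - (4*s + 2).
The right side is L{t^2} = 2/s^3.
So (s^2 + s - 9)Y = 2/s^3 + (4*s + 2).
Divide through and combine into a single rational function.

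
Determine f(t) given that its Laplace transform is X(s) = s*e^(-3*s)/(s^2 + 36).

f(t) = Heaviside(t - 3)*(cos(6*t - 18))

The factor e^(-3s) signals a time shift by c = 3 (second shifting theorem).
L{cos(6t)} = s/(s^2 + 36), so L^-1{s/(s^2 + 36)} = cos(6*t).
Hence the inverse is u(t - 3) times that function evaluated at t - 3.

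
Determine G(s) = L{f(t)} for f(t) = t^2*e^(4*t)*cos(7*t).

L{cos(7t)} = s/(s^2 + 49).
Multiplying by e^(4t) shifts s → s - 4, so L{e^(4*t)*cos(7*t)} = (s - 4)/((s - 4)^2 + 49).
Then apply L{t^2·g(t)} = (-1)^2 d^2/ds^2[H(s)] with H(s) = (s - 4)/((s - 4)^2 + 49):
differentiating 2 times and applying the sign gives 2*(s - 4)*(s^2 - 8*s - 131)/(s^2 - 8*s + 65)^3.

G(s) = 2*(s - 4)*(s^2 - 8*s - 131)/(s^2 - 8*s + 65)^3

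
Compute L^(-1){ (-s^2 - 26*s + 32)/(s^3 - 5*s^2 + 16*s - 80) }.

-3*exp(5*t) - 4*sin(4*t) + 2*cos(4*t)

Factor the denominator: s^3 - 5*s^2 + 16*s - 80 = (s - 5)*(s^2 + 16).
Partial fraction decomposition gives [-3/(s - 5)] + [2*s/(s^2 + 16)] + [-16/(s^2 + 16)].
Invert each term: -3/(s - 5) ↔ -3e^(5t); 2·s/(s^2 + 16) ↔ 2cos(4t); -4·4/(s^2 + 16) ↔ -4sin(4t).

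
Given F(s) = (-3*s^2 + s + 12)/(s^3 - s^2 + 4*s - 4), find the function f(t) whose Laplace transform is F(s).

Factor the denominator: s^3 - s^2 + 4*s - 4 = (s - 1)*(s^2 + 4).
Partial fraction decomposition gives [2/(s - 1)] + [-5*s/(s^2 + 4)] + [-4/(s^2 + 4)].
Invert each term: 2/(s - 1) ↔ 2e^(t); -5·s/(s^2 + 4) ↔ -5cos(2t); -2·2/(s^2 + 4) ↔ -2sin(2t).

f(t) = 2*exp(t) - 2*sin(2*t) - 5*cos(2*t)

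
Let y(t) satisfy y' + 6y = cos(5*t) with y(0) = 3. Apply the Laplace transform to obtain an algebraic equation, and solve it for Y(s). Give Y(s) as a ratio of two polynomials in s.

Y(s) = (3*s^2 + s + 75)/(s^3 + 6*s^2 + 25*s + 150)

Laplace-transform each side.
The derivative rules (L{y'} = sY - y(0) = sY - 3) turn the left side into (s + 6)Y - (3).
The right side is L{cos(5*t)} = s/(s^2 + 25).
So (s + 6)Y = s/(s^2 + 25) + (3).
Divide through and combine into a single rational function.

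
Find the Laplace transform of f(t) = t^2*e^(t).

2/(s - 1)^3

L{t^2} = 2!/s^3 = 2/s^3.
By the first shifting theorem, multiplying by e^(t) replaces s with s - 1.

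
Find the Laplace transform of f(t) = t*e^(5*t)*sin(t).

L{sin(t)} = 1/(s^2 + 1).
Multiplying by e^(5t) shifts s → s - 5, so L{e^(5*t)*sin(t)} = 1/((s - 5)^2 + 1).
Then apply L{t·g(t)} = -d/ds[H(s)] with H(s) = 1/((s - 5)^2 + 1):
differentiating 1 time and applying the sign gives 2*(s - 5)/(s^2 - 10*s + 26)^2.

2*(s - 5)/(s^2 - 10*s + 26)^2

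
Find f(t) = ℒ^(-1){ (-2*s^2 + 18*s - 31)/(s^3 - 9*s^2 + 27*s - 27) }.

f(t) = 5*t^2*exp(3*t)/2 + 6*t*exp(3*t) - 2*exp(3*t)

Factor the denominator: s^3 - 9*s^2 + 27*s - 27 = (s - 3)^3.
Partial fraction decomposition gives [-2/(s - 3)] + [6/(s - 3)^2] + [5/(s - 3)^3].
Invert each term: -2/(s - 3) ↔ -2e^(3t); 6/(s - 3)^2 ↔ 6t·e^(3t); 5/(s - 3)^3 ↔ (5/2)t^2·e^(3t).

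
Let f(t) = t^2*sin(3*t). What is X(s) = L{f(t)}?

L{sin(3t)} = 3/(s^2 + 9).
Then apply L{t^2·g(t)} = (-1)^2 d^2/ds^2[G(s)] with G(s) = 3/(s^2 + 9):
differentiating 2 times and applying the sign gives 18*(s^2 - 3)/(s^2 + 9)^3.

X(s) = 18*(s^2 - 3)/(s^2 + 9)^3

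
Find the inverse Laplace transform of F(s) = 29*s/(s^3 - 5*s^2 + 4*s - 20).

5*exp(5*t) + 2*sin(2*t) - 5*cos(2*t)

Factor the denominator: s^3 - 5*s^2 + 4*s - 20 = (s - 5)*(s^2 + 4).
Partial fraction decomposition gives [5/(s - 5)] + [-5*s/(s^2 + 4)] + [4/(s^2 + 4)].
Invert each term: 5/(s - 5) ↔ 5e^(5t); -5·s/(s^2 + 4) ↔ -5cos(2t); 2·2/(s^2 + 4) ↔ 2sin(2t).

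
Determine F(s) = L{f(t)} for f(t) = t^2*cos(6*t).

L{cos(6t)} = s/(s^2 + 36).
Then apply L{t^2·g(t)} = (-1)^2 d^2/ds^2[G(s)] with G(s) = s/(s^2 + 36):
differentiating 2 times and applying the sign gives 2*s*(s^2 - 108)/(s^2 + 36)^3.

F(s) = 2*s*(s^2 - 108)/(s^2 + 36)^3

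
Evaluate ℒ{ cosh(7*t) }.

s/(s^2 - 49)

L{cosh(7t)} = s/(s^2 - 49).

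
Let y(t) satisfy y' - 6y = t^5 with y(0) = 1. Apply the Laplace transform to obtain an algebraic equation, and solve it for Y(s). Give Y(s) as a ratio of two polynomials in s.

Transform both sides with L{·}.
With L{y'} = sY - y(0) = sY - 1: the LHS transforms to (s - 6)Y - (1).
The right side is L{t^5} = 120/s^6.
So (s - 6)Y = 120/s^6 + (1).
Solve for Y(s) and write it as one ratio of polynomials.

Y(s) = (s^6 + 120)/(s^7 - 6*s^6)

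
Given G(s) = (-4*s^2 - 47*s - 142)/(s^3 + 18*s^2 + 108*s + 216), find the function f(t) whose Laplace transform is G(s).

Factor the denominator: s^3 + 18*s^2 + 108*s + 216 = (s + 6)^3.
Partial fraction decomposition gives [-4/(s + 6)] + [(s + 6)^(-2)] + [-4/(s + 6)^3].
Invert each term: -4/(s + 6) ↔ -4e^(-6t); 1/(s + 6)^2 ↔ t·e^(-6t); -4/(s + 6)^3 ↔ (-2)t^2·e^(-6t).

f(t) = -2*t^2*exp(-6*t) + t*exp(-6*t) - 4*exp(-6*t)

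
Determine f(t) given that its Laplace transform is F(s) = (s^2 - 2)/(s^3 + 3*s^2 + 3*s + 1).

Factor the denominator: s^3 + 3*s^2 + 3*s + 1 = (s + 1)^3.
Partial fraction decomposition gives [1/(s + 1)] + [-2/(s + 1)^2] + [-1/(s + 1)^3].
Invert each term: 1/(s + 1) ↔ e^(-t); -2/(s + 1)^2 ↔ -2t·e^(-t); -1/(s + 1)^3 ↔ (-1/2)t^2·e^(-t).

f(t) = -t^2*exp(-t)/2 - 2*t*exp(-t) + exp(-t)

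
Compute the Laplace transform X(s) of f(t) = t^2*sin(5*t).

L{sin(5t)} = 5/(s^2 + 25).
Then apply L{t^2·g(t)} = (-1)^2 d^2/ds^2[G(s)] with G(s) = 5/(s^2 + 25):
differentiating 2 times and applying the sign gives 10*(3*s^2 - 25)/(s^2 + 25)^3.

X(s) = 10*(3*s^2 - 25)/(s^2 + 25)^3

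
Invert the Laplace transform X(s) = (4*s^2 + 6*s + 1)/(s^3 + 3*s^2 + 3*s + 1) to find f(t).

Factor the denominator: s^3 + 3*s^2 + 3*s + 1 = (s + 1)^3.
Partial fraction decomposition gives [4/(s + 1)] + [-2/(s + 1)^2] + [-1/(s + 1)^3].
Invert each term: 4/(s + 1) ↔ 4e^(-t); -2/(s + 1)^2 ↔ -2t·e^(-t); -1/(s + 1)^3 ↔ (-1/2)t^2·e^(-t).

f(t) = -t^2*exp(-t)/2 - 2*t*exp(-t) + 4*exp(-t)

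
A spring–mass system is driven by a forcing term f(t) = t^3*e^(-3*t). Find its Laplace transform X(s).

L{t^3} = 3!/s^4 = 6/s^4.
By the first shifting theorem, multiplying by e^(-3t) replaces s with s + 3.

X(s) = 6/(s + 3)^4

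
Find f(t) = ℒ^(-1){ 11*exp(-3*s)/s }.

f(t) = Heaviside(t - 3)*(11)

The factor e^(-3s) signals a time shift by c = 3 (second shifting theorem).
L{11} = 11/s, so L^-1{11/s} = 11.
Hence the inverse is u(t - 3) times that function evaluated at t - 3.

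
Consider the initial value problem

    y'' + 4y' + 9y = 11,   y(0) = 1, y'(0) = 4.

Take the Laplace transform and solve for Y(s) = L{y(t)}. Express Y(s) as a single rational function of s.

Y(s) = (s^2 + 8*s + 11)/(s^3 + 4*s^2 + 9*s)

Laplace-transform each side.
The derivative rules (L{y''} = s^2 Y - s·y(0) - y'(0) and L{y'} = sY - y(0), with y(0) = 1, y'(0) = 4) turn the left side into (s^2 + 4*s + 9)Y - (s + 8).
The right side is L{11} = 11/s.
So (s^2 + 4*s + 9)Y = 11/s + (s + 8).
Isolate Y and clear denominators.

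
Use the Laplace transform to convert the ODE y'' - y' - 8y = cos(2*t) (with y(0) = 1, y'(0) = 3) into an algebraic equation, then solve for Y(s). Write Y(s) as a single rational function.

Transform both sides with L{·}.
The derivative rules (L{y''} = s^2 Y - s·y(0) - y'(0) and L{y'} = sY - y(0), with y(0) = 1, y'(0) = 3) turn the left side into (s^2 - s - 8)Y - (s + 2).
The right side is L{cos(2*t)} = s/(s^2 + 4).
So (s^2 - s - 8)Y = s/(s^2 + 4) + (s + 2).
Divide through and combine into a single rational function.

Y(s) = (s^3 + 2*s^2 + 5*s + 8)/(s^4 - s^3 - 4*s^2 - 4*s - 32)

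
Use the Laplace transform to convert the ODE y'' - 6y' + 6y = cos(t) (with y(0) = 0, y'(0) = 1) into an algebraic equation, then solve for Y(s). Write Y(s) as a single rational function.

Y(s) = (s^2 + s + 1)/(s^4 - 6*s^3 + 7*s^2 - 6*s + 6)

Take the Laplace transform of both sides.
Using L{y''} = s^2 Y - s·y(0) - y'(0) and L{y'} = sY - y(0), with y(0) = 0, y'(0) = 1, the left side becomes (s^2 - 6*s + 6)Y - (1).
The right side is L{cos(t)} = s/(s^2 + 1).
So (s^2 - 6*s + 6)Y = s/(s^2 + 1) + (1).
Solve for Y(s) and write it as one ratio of polynomials.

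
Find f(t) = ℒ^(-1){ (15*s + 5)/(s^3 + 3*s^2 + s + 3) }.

f(t) = 3*sin(t) + 4*cos(t) - 4*exp(-3*t)

Factor the denominator: s^3 + 3*s^2 + s + 3 = (s + 3)*(s^2 + 1).
Partial fraction decomposition gives [-4/(s + 3)] + [4*s/(s^2 + 1)] + [3/(s^2 + 1)].
Invert each term: -4/(s + 3) ↔ -4e^(-3t); 4·s/(s^2 + 1) ↔ 4cos(t); 3·1/(s^2 + 1) ↔ 3sin(t).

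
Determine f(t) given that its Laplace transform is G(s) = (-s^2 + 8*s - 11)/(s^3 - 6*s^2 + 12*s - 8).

f(t) = t^2*exp(2*t)/2 + 4*t*exp(2*t) - exp(2*t)

Factor the denominator: s^3 - 6*s^2 + 12*s - 8 = (s - 2)^3.
Partial fraction decomposition gives [-1/(s - 2)] + [4/(s - 2)^2] + [(s - 2)^(-3)].
Invert each term: -1/(s - 2) ↔ -e^(2t); 4/(s - 2)^2 ↔ 4t·e^(2t); 1/(s - 2)^3 ↔ (1/2)t^2·e^(2t).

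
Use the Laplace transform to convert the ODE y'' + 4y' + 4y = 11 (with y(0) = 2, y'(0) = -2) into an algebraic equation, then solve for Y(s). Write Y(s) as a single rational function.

Y(s) = (2*s^2 + 6*s + 11)/(s^3 + 4*s^2 + 4*s)

Take the Laplace transform of both sides.
The derivative rules (L{y''} = s^2 Y - s·y(0) - y'(0) and L{y'} = sY - y(0), with y(0) = 2, y'(0) = -2) turn the left side into (s^2 + 4*s + 4)Y - (2*s + 6).
The right side is L{11} = 11/s.
So (s^2 + 4*s + 4)Y = 11/s + (2*s + 6).
Isolate Y and clear denominators.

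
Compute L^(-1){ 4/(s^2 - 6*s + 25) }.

exp(3*t)*sin(4*t)

Rewrite the denominator: s^2 - 6*s + 25 = (s - 3)^2 + 16.
The form in (s - 3) signals a first-shifting-theorem factor e^(3t).
Since L{sin(4t)} = 4/(s^2 + 16), the inverse is e^(3*t)*sin(4*t).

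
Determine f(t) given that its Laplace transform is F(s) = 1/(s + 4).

f(t) = exp(-4*t)

Since L{e^(-4t)} = 1/(s + 4), the inverse is e^(-4*t).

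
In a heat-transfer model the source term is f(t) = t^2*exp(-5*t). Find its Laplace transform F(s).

F(s) = 2/(s + 5)^3

L{e^(-5t)} = 1/(s + 5).
Then apply L{t^2·g(t)} = (-1)^2 d^2/ds^2[G(s)] with G(s) = 1/(s + 5):
differentiating 2 times and applying the sign gives 2/(s + 5)^3.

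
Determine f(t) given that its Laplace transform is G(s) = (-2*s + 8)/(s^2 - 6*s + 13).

Complete the square in the denominator: s^2 - 6*s + 13 = (s - 3)^2 + 2^2.
Split the numerator to match: -2*s + 8 = -2·(s - 3) + 1·2.
Invert each term: -2·(s - 3)/((s - 3)^2 + 4) ↔ -2e^(3t)cos(2t); 1·2/((s - 3)^2 + 4) ↔ e^(3t)sin(2t).

f(t) = exp(3*t)*sin(2*t) - 2*exp(3*t)*cos(2*t)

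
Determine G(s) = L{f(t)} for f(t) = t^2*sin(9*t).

L{sin(9t)} = 9/(s^2 + 81).
Then apply L{t^2·g(t)} = (-1)^2 d^2/ds^2[H(s)] with H(s) = 9/(s^2 + 81):
differentiating 2 times and applying the sign gives 54*(s^2 - 27)/(s^2 + 81)^3.

G(s) = 54*(s^2 - 27)/(s^2 + 81)^3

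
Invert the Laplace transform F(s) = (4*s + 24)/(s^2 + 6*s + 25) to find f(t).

Complete the square in the denominator: s^2 + 6*s + 25 = (s + 3)^2 + 4^2.
Split the numerator to match: 4*s + 24 = 4·(s + 3) + 3·4.
Invert each term: 4·(s + 3)/((s + 3)^2 + 16) ↔ 4e^(-3t)cos(4t); 3·4/((s + 3)^2 + 16) ↔ 3e^(-3t)sin(4t).

f(t) = 3*exp(-3*t)*sin(4*t) + 4*exp(-3*t)*cos(4*t)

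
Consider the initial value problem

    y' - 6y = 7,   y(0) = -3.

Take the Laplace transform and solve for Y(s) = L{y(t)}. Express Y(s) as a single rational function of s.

Laplace-transform each side.
The derivative rules (L{y'} = sY - y(0) = sY - (-3)) turn the left side into (s - 6)Y - (-3).
The right side is L{7} = 7/s.
So (s - 6)Y = 7/s + (-3).
Isolate Y and clear denominators.

Y(s) = (-3*s + 7)/(s^2 - 6*s)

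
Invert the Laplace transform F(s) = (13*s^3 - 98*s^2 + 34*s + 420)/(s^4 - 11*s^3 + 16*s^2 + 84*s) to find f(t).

Factor the denominator: s^4 - 11*s^3 + 16*s^2 + 84*s = s*(s - 7)*(s - 6)*(s + 2).
Partial fraction decomposition gives [5/s] + [5/(s - 7)] + [1/(s + 2)] + [2/(s - 6)].
Invert each term: 5/(s - 0) ↔ 5e^(0t); 5/(s - 7) ↔ 5e^(7t); 1/(s + 2) ↔ e^(-2t); 2/(s - 6) ↔ 2e^(6t).

f(t) = 5*exp(7*t) + 2*exp(6*t) + 5 + exp(-2*t)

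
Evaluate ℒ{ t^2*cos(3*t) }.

L{cos(3t)} = s/(s^2 + 9).
Then apply L{t^2·g(t)} = (-1)^2 d^2/ds^2[G(s)] with G(s) = s/(s^2 + 9):
differentiating 2 times and applying the sign gives 2*s*(s^2 - 27)/(s^2 + 9)^3.

2*s*(s^2 - 27)/(s^2 + 9)^3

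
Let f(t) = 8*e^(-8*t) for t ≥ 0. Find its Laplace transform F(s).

L{8} = 8/s.
By the first shifting theorem, multiplying by e^(-8t) replaces s with s + 8.

F(s) = 8/(s + 8)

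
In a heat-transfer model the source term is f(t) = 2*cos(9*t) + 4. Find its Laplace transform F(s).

By linearity of the Laplace transform, transform each term separately.
L{4} = 4/s; (2)·[L{cos(9t)} = s/(s^2 + 81)].

F(s) = 2*s/(s^2 + 81) + 4/s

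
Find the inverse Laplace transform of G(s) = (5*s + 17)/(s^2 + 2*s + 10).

Complete the square in the denominator: s^2 + 2*s + 10 = (s + 1)^2 + 3^2.
Split the numerator to match: 5*s + 17 = 5·(s + 1) + 4·3.
Invert each term: 5·(s + 1)/((s + 1)^2 + 9) ↔ 5e^(-t)cos(3t); 4·3/((s + 1)^2 + 9) ↔ 4e^(-t)sin(3t).

4*exp(-t)*sin(3*t) + 5*exp(-t)*cos(3*t)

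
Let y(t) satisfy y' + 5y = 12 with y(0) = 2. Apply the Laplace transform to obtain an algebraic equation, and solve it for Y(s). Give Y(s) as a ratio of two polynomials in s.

Y(s) = (2*s + 12)/(s^2 + 5*s)

Laplace-transform each side.
Using L{y'} = sY - y(0) = sY - 2, the left side becomes (s + 5)Y - (2).
The right side is L{12} = 12/s.
So (s + 5)Y = 12/s + (2).
Solve for Y(s) and write it as one ratio of polynomials.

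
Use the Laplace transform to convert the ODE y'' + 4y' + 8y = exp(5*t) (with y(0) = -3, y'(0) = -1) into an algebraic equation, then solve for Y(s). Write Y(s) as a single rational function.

Y(s) = (-3*s^2 + 2*s + 66)/(s^3 - s^2 - 12*s - 40)

Apply the Laplace transform to the equation.
Using L{y''} = s^2 Y - s·y(0) - y'(0) and L{y'} = sY - y(0), with y(0) = -3, y'(0) = -1, the left side becomes (s^2 + 4*s + 8)Y - (-3*s - 13).
The right side is L{exp(5*t)} = 1/(s - 5).
So (s^2 + 4*s + 8)Y = 1/(s - 5) + (-3*s - 13).
Solve for Y(s) and write it as one ratio of polynomials.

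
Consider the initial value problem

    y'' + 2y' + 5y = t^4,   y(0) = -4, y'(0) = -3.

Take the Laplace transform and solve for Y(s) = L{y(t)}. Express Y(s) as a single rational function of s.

Take the Laplace transform of both sides.
The derivative rules (L{y''} = s^2 Y - s·y(0) - y'(0) and L{y'} = sY - y(0), with y(0) = -4, y'(0) = -3) turn the left side into (s^2 + 2*s + 5)Y - (-4*s - 11).
The right side is L{t^4} = 24/s^5.
So (s^2 + 2*s + 5)Y = 24/s^5 + (-4*s - 11).
Solve for Y(s) and write it as one ratio of polynomials.

Y(s) = (-4*s^6 - 11*s^5 + 24)/(s^7 + 2*s^6 + 5*s^5)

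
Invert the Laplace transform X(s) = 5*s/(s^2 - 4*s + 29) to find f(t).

Complete the square in the denominator: s^2 - 4*s + 29 = (s - 2)^2 + 5^2.
Split the numerator to match: 5*s = 5·(s - 2) + 2·5.
Invert each term: 5·(s - 2)/((s - 2)^2 + 25) ↔ 5e^(2t)cos(5t); 2·5/((s - 2)^2 + 25) ↔ 2e^(2t)sin(5t).

f(t) = 2*exp(2*t)*sin(5*t) + 5*exp(2*t)*cos(5*t)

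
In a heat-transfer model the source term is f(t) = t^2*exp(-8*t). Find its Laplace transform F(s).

L{t^2} = 2!/s^3 = 2/s^3.
By the first shifting theorem, multiplying by e^(-8t) replaces s with s + 8.

F(s) = 2/(s + 8)^3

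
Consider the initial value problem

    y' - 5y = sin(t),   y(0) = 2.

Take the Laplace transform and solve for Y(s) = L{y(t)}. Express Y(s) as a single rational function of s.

Y(s) = (2*s^2 + 3)/(s^3 - 5*s^2 + s - 5)

Laplace-transform each side.
With L{y'} = sY - y(0) = sY - 2: the LHS transforms to (s - 5)Y - (2).
The right side is L{sin(t)} = 1/(s^2 + 1).
So (s - 5)Y = 1/(s^2 + 1) + (2).
Isolate Y and clear denominators.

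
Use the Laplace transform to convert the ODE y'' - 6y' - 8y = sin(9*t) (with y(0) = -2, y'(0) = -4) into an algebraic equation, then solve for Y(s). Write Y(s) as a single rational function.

Y(s) = (-2*s^3 + 8*s^2 - 162*s + 657)/(s^4 - 6*s^3 + 73*s^2 - 486*s - 648)

Apply the Laplace transform to the equation.
Using L{y''} = s^2 Y - s·y(0) - y'(0) and L{y'} = sY - y(0), with y(0) = -2, y'(0) = -4, the left side becomes (s^2 - 6*s - 8)Y - (-2*s + 8).
The right side is L{sin(9*t)} = 9/(s^2 + 81).
So (s^2 - 6*s - 8)Y = 9/(s^2 + 81) + (-2*s + 8).
Divide through and combine into a single rational function.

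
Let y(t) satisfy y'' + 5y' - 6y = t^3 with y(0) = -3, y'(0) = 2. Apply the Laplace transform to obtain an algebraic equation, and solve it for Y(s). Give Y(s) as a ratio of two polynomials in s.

Y(s) = (-3*s^5 - 13*s^4 + 6)/(s^6 + 5*s^5 - 6*s^4)

Take the Laplace transform of both sides.
With L{y''} = s^2 Y - s·y(0) - y'(0) and L{y'} = sY - y(0), with y(0) = -3, y'(0) = 2: the LHS transforms to (s^2 + 5*s - 6)Y - (-3*s - 13).
The right side is L{t^3} = 6/s^4.
So (s^2 + 5*s - 6)Y = 6/s^4 + (-3*s - 13).
Solve for Y(s) and write it as one ratio of polynomials.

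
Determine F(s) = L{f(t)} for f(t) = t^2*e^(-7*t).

F(s) = 2/(s + 7)^3

L{e^(-7t)} = 1/(s + 7).
Then apply L{t^2·g(t)} = (-1)^2 d^2/ds^2[G(s)] with G(s) = 1/(s + 7):
differentiating 2 times and applying the sign gives 2/(s + 7)^3.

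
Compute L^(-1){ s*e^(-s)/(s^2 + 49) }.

Heaviside(t - 1)*(cos(7*t - 7))

The factor e^(-s) signals a time shift by c = 1 (second shifting theorem).
L{cos(7t)} = s/(s^2 + 49), so L^-1{s/(s^2 + 49)} = cos(7*t).
Hence the inverse is u(t - 1) times that function evaluated at t - 1.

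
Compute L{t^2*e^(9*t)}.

L{e^(9t)} = 1/(s - 9).
Then apply L{t^2·g(t)} = (-1)^2 d^2/ds^2[G(s)] with G(s) = 1/(s - 9):
differentiating 2 times and applying the sign gives 2/(s - 9)^3.

2/(s - 9)^3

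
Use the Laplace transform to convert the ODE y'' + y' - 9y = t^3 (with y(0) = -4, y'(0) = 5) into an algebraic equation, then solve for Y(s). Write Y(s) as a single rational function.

Y(s) = (-4*s^5 + s^4 + 6)/(s^6 + s^5 - 9*s^4)

Take the Laplace transform of both sides.
Using L{y''} = s^2 Y - s·y(0) - y'(0) and L{y'} = sY - y(0), with y(0) = -4, y'(0) = 5, the left side becomes (s^2 + s - 9)Y - (-4*s + 1).
The right side is L{t^3} = 6/s^4.
So (s^2 + s - 9)Y = 6/s^4 + (-4*s + 1).
Solve for Y(s) and write it as one ratio of polynomials.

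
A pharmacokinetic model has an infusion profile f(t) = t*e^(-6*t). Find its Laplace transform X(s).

X(s) = (s + 6)^(-2)

L{e^(-6t)} = 1/(s + 6).
Then apply L{t·g(t)} = -d/ds[G(s)] with G(s) = 1/(s + 6):
differentiating 1 time and applying the sign gives (s + 6)^(-2).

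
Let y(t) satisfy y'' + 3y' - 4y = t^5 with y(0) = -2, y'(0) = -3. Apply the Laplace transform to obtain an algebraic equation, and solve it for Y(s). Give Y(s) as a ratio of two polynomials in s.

Y(s) = (-2*s^7 - 9*s^6 + 120)/(s^8 + 3*s^7 - 4*s^6)

Apply the Laplace transform to the equation.
Using L{y''} = s^2 Y - s·y(0) - y'(0) and L{y'} = sY - y(0), with y(0) = -2, y'(0) = -3, the left side becomes (s^2 + 3*s - 4)Y - (-2*s - 9).
The right side is L{t^5} = 120/s^6.
So (s^2 + 3*s - 4)Y = 120/s^6 + (-2*s - 9).
Solve for Y(s) and write it as one ratio of polynomials.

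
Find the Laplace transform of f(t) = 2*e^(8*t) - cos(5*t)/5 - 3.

The transform is linear, so treat each term independently.
L{-3} = -3/s; (-1/5)·[L{cos(5t)} = s/(s^2 + 25)]; (2)·[L{e^(8t)} = 1/(s - 8)].

-s/(5*(s^2 + 25)) + 2/(s - 8) - 3/s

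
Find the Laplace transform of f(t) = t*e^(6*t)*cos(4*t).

(s - 10)*(s - 2)/(s^2 - 12*s + 52)^2

L{cos(4t)} = s/(s^2 + 16).
Multiplying by e^(6t) shifts s → s - 6, so L{e^(6*t)*cos(4*t)} = (s - 6)/((s - 6)^2 + 16).
Then apply L{t·g(t)} = -d/ds[H(s)] with H(s) = (s - 6)/((s - 6)^2 + 16):
differentiating 1 time and applying the sign gives (s - 10)*(s - 2)/(s^2 - 12*s + 52)^2.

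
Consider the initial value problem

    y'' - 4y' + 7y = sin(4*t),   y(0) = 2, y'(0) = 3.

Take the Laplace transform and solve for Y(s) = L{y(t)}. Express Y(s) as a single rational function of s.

Y(s) = (2*s^3 - 5*s^2 + 32*s - 76)/(s^4 - 4*s^3 + 23*s^2 - 64*s + 112)

Take the Laplace transform of both sides.
The derivative rules (L{y''} = s^2 Y - s·y(0) - y'(0) and L{y'} = sY - y(0), with y(0) = 2, y'(0) = 3) turn the left side into (s^2 - 4*s + 7)Y - (2*s - 5).
The right side is L{sin(4*t)} = 4/(s^2 + 16).
So (s^2 - 4*s + 7)Y = 4/(s^2 + 16) + (2*s - 5).
Isolate Y and clear denominators.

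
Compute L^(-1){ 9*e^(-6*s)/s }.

The factor e^(-6s) signals a time shift by c = 6 (second shifting theorem).
L{9} = 9/s, so L^-1{9/s} = 9.
Hence the inverse is u(t - 6) times that function evaluated at t - 6.

Heaviside(t - 6)*(9)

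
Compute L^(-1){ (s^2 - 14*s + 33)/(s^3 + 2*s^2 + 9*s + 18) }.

-2*sin(3*t) - 4*cos(3*t) + 5*exp(-2*t)

Factor the denominator: s^3 + 2*s^2 + 9*s + 18 = (s + 2)*(s^2 + 9).
Partial fraction decomposition gives [5/(s + 2)] + [-4*s/(s^2 + 9)] + [-6/(s^2 + 9)].
Invert each term: 5/(s + 2) ↔ 5e^(-2t); -4·s/(s^2 + 9) ↔ -4cos(3t); -2·3/(s^2 + 9) ↔ -2sin(3t).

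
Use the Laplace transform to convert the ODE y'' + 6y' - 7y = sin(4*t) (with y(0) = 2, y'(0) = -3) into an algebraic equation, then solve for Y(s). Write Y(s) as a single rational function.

Y(s) = (2*s^3 + 9*s^2 + 32*s + 148)/(s^4 + 6*s^3 + 9*s^2 + 96*s - 112)

Transform both sides with L{·}.
With L{y''} = s^2 Y - s·y(0) - y'(0) and L{y'} = sY - y(0), with y(0) = 2, y'(0) = -3: the LHS transforms to (s^2 + 6*s - 7)Y - (2*s + 9).
The right side is L{sin(4*t)} = 4/(s^2 + 16).
So (s^2 + 6*s - 7)Y = 4/(s^2 + 16) + (2*s + 9).
Solve for Y(s) and write it as one ratio of polynomials.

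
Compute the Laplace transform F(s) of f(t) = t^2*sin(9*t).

L{sin(9t)} = 9/(s^2 + 81).
Then apply L{t^2·g(t)} = (-1)^2 d^2/ds^2[G(s)] with G(s) = 9/(s^2 + 81):
differentiating 2 times and applying the sign gives 54*(s^2 - 27)/(s^2 + 81)^3.

F(s) = 54*(s^2 - 27)/(s^2 + 81)^3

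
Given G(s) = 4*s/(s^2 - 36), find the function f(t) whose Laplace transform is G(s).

Since L{cosh(6t)} = s/(s^2 - 36), the inverse is cosh(6*t), scaled by 4.

f(t) = 4*cosh(6*t)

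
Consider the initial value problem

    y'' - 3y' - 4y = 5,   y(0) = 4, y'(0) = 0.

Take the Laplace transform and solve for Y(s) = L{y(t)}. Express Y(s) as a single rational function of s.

Y(s) = (4*s^2 - 12*s + 5)/(s^3 - 3*s^2 - 4*s)

Transform both sides with L{·}.
The derivative rules (L{y''} = s^2 Y - s·y(0) - y'(0) and L{y'} = sY - y(0), with y(0) = 4, y'(0) = 0) turn the left side into (s^2 - 3*s - 4)Y - (4*s - 12).
The right side is L{5} = 5/s.
So (s^2 - 3*s - 4)Y = 5/s + (4*s - 12).
Isolate Y and clear denominators.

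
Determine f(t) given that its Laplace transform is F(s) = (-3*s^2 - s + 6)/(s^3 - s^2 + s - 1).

Factor the denominator: s^3 - s^2 + s - 1 = (s - 1)*(s^2 + 1).
Partial fraction decomposition gives [1/(s - 1)] + [-4*s/(s^2 + 1)] + [-5/(s^2 + 1)].
Invert each term: 1/(s - 1) ↔ e^(t); -4·s/(s^2 + 1) ↔ -4cos(t); -5·1/(s^2 + 1) ↔ -5sin(t).

f(t) = exp(t) - 5*sin(t) - 4*cos(t)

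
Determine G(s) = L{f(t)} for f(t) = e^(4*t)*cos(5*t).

G(s) = (s - 4)/((s - 4)^2 + 25)

L{cos(5t)} = s/(s^2 + 25).
By the first shifting theorem, multiplying by e^(4t) replaces s with s - 4.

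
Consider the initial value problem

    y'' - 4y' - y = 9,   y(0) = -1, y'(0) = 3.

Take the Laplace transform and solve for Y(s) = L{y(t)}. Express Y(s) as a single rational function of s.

Transform both sides with L{·}.
With L{y''} = s^2 Y - s·y(0) - y'(0) and L{y'} = sY - y(0), with y(0) = -1, y'(0) = 3: the LHS transforms to (s^2 - 4*s - 1)Y - (-s + 7).
The right side is L{9} = 9/s.
So (s^2 - 4*s - 1)Y = 9/s + (-s + 7).
Solve for Y(s) and write it as one ratio of polynomials.

Y(s) = (-s^2 + 7*s + 9)/(s^3 - 4*s^2 - s)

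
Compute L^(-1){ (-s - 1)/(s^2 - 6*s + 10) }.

Complete the square in the denominator: s^2 - 6*s + 10 = (s - 3)^2 + 1^2.
Split the numerator to match: -s - 1 = -1·(s - 3) - 4·1.
Invert each term: -1·(s - 3)/((s - 3)^2 + 1) ↔ -e^(3t)cos(t); -4·1/((s - 3)^2 + 1) ↔ -4e^(3t)sin(t).

-4*exp(3*t)*sin(t) - exp(3*t)*cos(t)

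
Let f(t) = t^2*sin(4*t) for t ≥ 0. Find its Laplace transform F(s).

L{sin(4t)} = 4/(s^2 + 16).
Then apply L{t^2·g(t)} = (-1)^2 d^2/ds^2[G(s)] with G(s) = 4/(s^2 + 16):
differentiating 2 times and applying the sign gives 8*(3*s^2 - 16)/(s^2 + 16)^3.

F(s) = 8*(3*s^2 - 16)/(s^2 + 16)^3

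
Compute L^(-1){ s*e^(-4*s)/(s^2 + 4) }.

The factor e^(-4s) signals a time shift by c = 4 (second shifting theorem).
L{cos(2t)} = s/(s^2 + 4), so L^-1{s/(s^2 + 4)} = cos(2*t).
Hence the inverse is u(t - 4) times that function evaluated at t - 4.

Heaviside(t - 4)*(cos(2*t - 8))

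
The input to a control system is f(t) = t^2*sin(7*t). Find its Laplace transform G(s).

L{sin(7t)} = 7/(s^2 + 49).
Then apply L{t^2·g(t)} = (-1)^2 d^2/ds^2[H(s)] with H(s) = 7/(s^2 + 49):
differentiating 2 times and applying the sign gives 14*(3*s^2 - 49)/(s^2 + 49)^3.

G(s) = 14*(3*s^2 - 49)/(s^2 + 49)^3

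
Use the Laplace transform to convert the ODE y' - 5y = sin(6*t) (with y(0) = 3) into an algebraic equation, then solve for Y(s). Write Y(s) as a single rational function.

Transform both sides with L{·}.
With L{y'} = sY - y(0) = sY - 3: the LHS transforms to (s - 5)Y - (3).
The right side is L{sin(6*t)} = 6/(s^2 + 36).
So (s - 5)Y = 6/(s^2 + 36) + (3).
Isolate Y and clear denominators.

Y(s) = (3*s^2 + 114)/(s^3 - 5*s^2 + 36*s - 180)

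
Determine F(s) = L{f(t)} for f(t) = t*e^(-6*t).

L{e^(-6t)} = 1/(s + 6).
Then apply L{t·g(t)} = -d/ds[G(s)] with G(s) = 1/(s + 6):
differentiating 1 time and applying the sign gives (s + 6)^(-2).

F(s) = (s + 6)^(-2)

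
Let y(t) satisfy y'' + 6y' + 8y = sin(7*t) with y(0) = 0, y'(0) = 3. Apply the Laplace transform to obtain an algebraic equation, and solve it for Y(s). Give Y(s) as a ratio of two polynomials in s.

Apply the Laplace transform to the equation.
Using L{y''} = s^2 Y - s·y(0) - y'(0) and L{y'} = sY - y(0), with y(0) = 0, y'(0) = 3, the left side becomes (s^2 + 6*s + 8)Y - (3).
The right side is L{sin(7*t)} = 7/(s^2 + 49).
So (s^2 + 6*s + 8)Y = 7/(s^2 + 49) + (3).
Divide through and combine into a single rational function.

Y(s) = (3*s^2 + 154)/(s^4 + 6*s^3 + 57*s^2 + 294*s + 392)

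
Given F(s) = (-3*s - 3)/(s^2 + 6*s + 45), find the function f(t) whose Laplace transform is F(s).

Complete the square in the denominator: s^2 + 6*s + 45 = (s + 3)^2 + 6^2.
Split the numerator to match: -3*s - 3 = -3·(s + 3) + 1·6.
Invert each term: -3·(s + 3)/((s + 3)^2 + 36) ↔ -3e^(-3t)cos(6t); 1·6/((s + 3)^2 + 36) ↔ e^(-3t)sin(6t).

f(t) = exp(-3*t)*sin(6*t) - 3*exp(-3*t)*cos(6*t)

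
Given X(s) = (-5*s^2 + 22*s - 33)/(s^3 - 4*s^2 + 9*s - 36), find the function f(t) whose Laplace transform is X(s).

f(t) = -exp(4*t) + 2*sin(3*t) - 4*cos(3*t)

Factor the denominator: s^3 - 4*s^2 + 9*s - 36 = (s - 4)*(s^2 + 9).
Partial fraction decomposition gives [-1/(s - 4)] + [-4*s/(s^2 + 9)] + [6/(s^2 + 9)].
Invert each term: -1/(s - 4) ↔ -e^(4t); -4·s/(s^2 + 9) ↔ -4cos(3t); 2·3/(s^2 + 9) ↔ 2sin(3t).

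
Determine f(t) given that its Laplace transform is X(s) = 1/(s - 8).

f(t) = exp(8*t)

Since L{e^(8t)} = 1/(s - 8), the inverse is e^(8*t).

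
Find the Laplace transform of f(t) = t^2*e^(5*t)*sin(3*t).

L{sin(3t)} = 3/(s^2 + 9).
Multiplying by e^(5t) shifts s → s - 5, so L{e^(5*t)*sin(3*t)} = 3/((s - 5)^2 + 9).
Then apply L{t^2·g(t)} = (-1)^2 d^2/ds^2[G(s)] with G(s) = 3/((s - 5)^2 + 9):
differentiating 2 times and applying the sign gives 18*(s^2 - 10*s + 22)/(s^2 - 10*s + 34)^3.

18*(s^2 - 10*s + 22)/(s^2 - 10*s + 34)^3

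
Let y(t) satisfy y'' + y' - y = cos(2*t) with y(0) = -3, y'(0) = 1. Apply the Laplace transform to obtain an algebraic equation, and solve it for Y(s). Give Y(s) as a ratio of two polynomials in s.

Y(s) = (-3*s^3 - 2*s^2 - 11*s - 8)/(s^4 + s^3 + 3*s^2 + 4*s - 4)

Apply the Laplace transform to the equation.
The derivative rules (L{y''} = s^2 Y - s·y(0) - y'(0) and L{y'} = sY - y(0), with y(0) = -3, y'(0) = 1) turn the left side into (s^2 + s - 1)Y - (-3*s - 2).
The right side is L{cos(2*t)} = s/(s^2 + 4).
So (s^2 + s - 1)Y = s/(s^2 + 4) + (-3*s - 2).
Isolate Y and clear denominators.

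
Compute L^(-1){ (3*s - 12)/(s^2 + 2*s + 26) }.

-3*exp(-t)*sin(5*t) + 3*exp(-t)*cos(5*t)

Complete the square in the denominator: s^2 + 2*s + 26 = (s + 1)^2 + 5^2.
Split the numerator to match: 3*s - 12 = 3·(s + 1) - 3·5.
Invert each term: 3·(s + 1)/((s + 1)^2 + 25) ↔ 3e^(-t)cos(5t); -3·5/((s + 1)^2 + 25) ↔ -3e^(-t)sin(5t).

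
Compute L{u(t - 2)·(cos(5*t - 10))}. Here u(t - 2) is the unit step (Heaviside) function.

s*exp(-2*s)/(s^2 + 25)

By the second shifting theorem, L{u(t - c)·g(t - c)} = e^(-cs)·H(s) with c = 2 and H(s) = L{g(t)}.
L{cos(5t)} = s/(s^2 + 25).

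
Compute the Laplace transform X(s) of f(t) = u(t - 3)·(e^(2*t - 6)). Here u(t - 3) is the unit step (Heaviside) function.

By the second shifting theorem, L{u(t - c)·g(t - c)} = e^(-cs)·G(s) with c = 3 and G(s) = L{g(t)}.
L{e^(2t)} = 1/(s - 2).

X(s) = exp(-3*s)/(s - 2)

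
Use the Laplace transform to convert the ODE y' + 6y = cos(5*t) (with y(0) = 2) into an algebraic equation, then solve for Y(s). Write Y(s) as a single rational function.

Apply the Laplace transform to the equation.
The derivative rules (L{y'} = sY - y(0) = sY - 2) turn the left side into (s + 6)Y - (2).
The right side is L{cos(5*t)} = s/(s^2 + 25).
So (s + 6)Y = s/(s^2 + 25) + (2).
Divide through and combine into a single rational function.

Y(s) = (2*s^2 + s + 50)/(s^3 + 6*s^2 + 25*s + 150)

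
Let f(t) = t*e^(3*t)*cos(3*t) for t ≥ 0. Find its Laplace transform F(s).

L{cos(3t)} = s/(s^2 + 9).
Multiplying by e^(3t) shifts s → s - 3, so L{e^(3*t)*cos(3*t)} = (s - 3)/((s - 3)^2 + 9).
Then apply L{t·g(t)} = -d/ds[G(s)] with G(s) = (s - 3)/((s - 3)^2 + 9):
differentiating 1 time and applying the sign gives s*(s - 6)/(s^2 - 6*s + 18)^2.

F(s) = s*(s - 6)/(s^2 - 6*s + 18)^2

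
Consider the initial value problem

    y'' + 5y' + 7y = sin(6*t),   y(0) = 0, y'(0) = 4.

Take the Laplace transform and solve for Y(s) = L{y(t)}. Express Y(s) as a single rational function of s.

Y(s) = (4*s^2 + 150)/(s^4 + 5*s^3 + 43*s^2 + 180*s + 252)

Take the Laplace transform of both sides.
Using L{y''} = s^2 Y - s·y(0) - y'(0) and L{y'} = sY - y(0), with y(0) = 0, y'(0) = 4, the left side becomes (s^2 + 5*s + 7)Y - (4).
The right side is L{sin(6*t)} = 6/(s^2 + 36).
So (s^2 + 5*s + 7)Y = 6/(s^2 + 36) + (4).
Divide through and combine into a single rational function.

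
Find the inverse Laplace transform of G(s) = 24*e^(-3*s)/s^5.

Heaviside(t - 3)*((t - 3)^4)

The factor e^(-3s) signals a time shift by c = 3 (second shifting theorem).
L{t^4} = 4!/s^5 = 24/s^5, so L^-1{24/s^5} = t^4.
Hence the inverse is u(t - 3) times that function evaluated at t - 3.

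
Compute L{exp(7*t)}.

L{e^(7t)} = 1/(s - 7).

1/(s - 7)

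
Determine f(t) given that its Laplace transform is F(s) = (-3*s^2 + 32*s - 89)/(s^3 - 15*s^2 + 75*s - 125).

f(t) = -2*t^2*exp(5*t) + 2*t*exp(5*t) - 3*exp(5*t)

Factor the denominator: s^3 - 15*s^2 + 75*s - 125 = (s - 5)^3.
Partial fraction decomposition gives [-3/(s - 5)] + [2/(s - 5)^2] + [-4/(s - 5)^3].
Invert each term: -3/(s - 5) ↔ -3e^(5t); 2/(s - 5)^2 ↔ 2t·e^(5t); -4/(s - 5)^3 ↔ (-2)t^2·e^(5t).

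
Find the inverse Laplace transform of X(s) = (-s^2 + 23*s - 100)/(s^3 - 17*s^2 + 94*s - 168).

4*exp(7*t) - exp(6*t) - 4*exp(4*t)

Factor the denominator: s^3 - 17*s^2 + 94*s - 168 = (s - 7)*(s - 6)*(s - 4).
Partial fraction decomposition gives [-4/(s - 4)] + [4/(s - 7)] + [-1/(s - 6)].
Invert each term: -4/(s - 4) ↔ -4e^(4t); 4/(s - 7) ↔ 4e^(7t); -1/(s - 6) ↔ -e^(6t).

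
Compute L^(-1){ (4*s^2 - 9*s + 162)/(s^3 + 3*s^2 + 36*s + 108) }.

-sin(6*t) - cos(6*t) + 5*exp(-3*t)

Factor the denominator: s^3 + 3*s^2 + 36*s + 108 = (s + 3)*(s^2 + 36).
Partial fraction decomposition gives [5/(s + 3)] + [-s/(s^2 + 36)] + [-6/(s^2 + 36)].
Invert each term: 5/(s + 3) ↔ 5e^(-3t); -1·s/(s^2 + 36) ↔ -cos(6t); -1·6/(s^2 + 36) ↔ -sin(6t).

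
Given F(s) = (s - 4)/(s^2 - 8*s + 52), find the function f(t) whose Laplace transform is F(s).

f(t) = exp(4*t)*cos(6*t)

Rewrite the denominator: s^2 - 8*s + 52 = (s - 4)^2 + 36.
The form in (s - 4) signals a first-shifting-theorem factor e^(4t).
Since L{cos(6t)} = s/(s^2 + 36), the inverse is exp(4*t)*cos(6*t).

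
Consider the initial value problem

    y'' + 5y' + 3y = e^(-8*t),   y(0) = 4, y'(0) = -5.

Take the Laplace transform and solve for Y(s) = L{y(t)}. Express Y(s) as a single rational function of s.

Apply the Laplace transform to the equation.
The derivative rules (L{y''} = s^2 Y - s·y(0) - y'(0) and L{y'} = sY - y(0), with y(0) = 4, y'(0) = -5) turn the left side into (s^2 + 5*s + 3)Y - (4*s + 15).
The right side is L{e^(-8*t)} = 1/(s + 8).
So (s^2 + 5*s + 3)Y = 1/(s + 8) + (4*s + 15).
Isolate Y and clear denominators.

Y(s) = (4*s^2 + 47*s + 121)/(s^3 + 13*s^2 + 43*s + 24)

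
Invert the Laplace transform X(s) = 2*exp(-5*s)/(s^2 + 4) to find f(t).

f(t) = Heaviside(t - 5)*(sin(2*t - 10))

The factor e^(-5s) signals a time shift by c = 5 (second shifting theorem).
L{sin(2t)} = 2/(s^2 + 4), so L^-1{2/(s^2 + 4)} = sin(2*t).
Hence the inverse is u(t - 5) times that function evaluated at t - 5.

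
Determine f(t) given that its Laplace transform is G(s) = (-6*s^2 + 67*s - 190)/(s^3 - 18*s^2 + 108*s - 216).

f(t) = -2*t^2*exp(6*t) - 5*t*exp(6*t) - 6*exp(6*t)

Factor the denominator: s^3 - 18*s^2 + 108*s - 216 = (s - 6)^3.
Partial fraction decomposition gives [-6/(s - 6)] + [-5/(s - 6)^2] + [-4/(s - 6)^3].
Invert each term: -6/(s - 6) ↔ -6e^(6t); -5/(s - 6)^2 ↔ -5t·e^(6t); -4/(s - 6)^3 ↔ (-2)t^2·e^(6t).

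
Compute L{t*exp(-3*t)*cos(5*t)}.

(s - 2)*(s + 8)/(s^2 + 6*s + 34)^2

L{cos(5t)} = s/(s^2 + 25).
Multiplying by e^(-3t) shifts s → s + 3, so L{exp(-3*t)*cos(5*t)} = (s + 3)/((s + 3)^2 + 25).
Then apply L{t·g(t)} = -d/ds[H(s)] with H(s) = (s + 3)/((s + 3)^2 + 25):
differentiating 1 time and applying the sign gives (s - 2)*(s + 8)/(s^2 + 6*s + 34)^2.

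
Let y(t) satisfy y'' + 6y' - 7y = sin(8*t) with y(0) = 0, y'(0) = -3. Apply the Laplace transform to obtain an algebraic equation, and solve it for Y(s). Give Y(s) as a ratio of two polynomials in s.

Y(s) = (-3*s^2 - 184)/(s^4 + 6*s^3 + 57*s^2 + 384*s - 448)

Laplace-transform each side.
Using L{y''} = s^2 Y - s·y(0) - y'(0) and L{y'} = sY - y(0), with y(0) = 0, y'(0) = -3, the left side becomes (s^2 + 6*s - 7)Y - (-3).
The right side is L{sin(8*t)} = 8/(s^2 + 64).
So (s^2 + 6*s - 7)Y = 8/(s^2 + 64) + (-3).
Isolate Y and clear denominators.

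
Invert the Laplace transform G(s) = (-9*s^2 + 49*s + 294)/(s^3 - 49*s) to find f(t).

f(t) = 2*exp(7*t) - 6 - 5*exp(-7*t)

Factor the denominator: s^3 - 49*s = s*(s - 7)*(s + 7).
Partial fraction decomposition gives [-5/(s + 7)] + [-6/s] + [2/(s - 7)].
Invert each term: -5/(s + 7) ↔ -5e^(-7t); -6/(s - 0) ↔ -6e^(0t); 2/(s - 7) ↔ 2e^(7t).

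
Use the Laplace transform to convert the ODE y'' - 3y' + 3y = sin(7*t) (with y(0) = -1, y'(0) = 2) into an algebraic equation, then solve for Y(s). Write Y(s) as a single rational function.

Y(s) = (-s^3 + 5*s^2 - 49*s + 252)/(s^4 - 3*s^3 + 52*s^2 - 147*s + 147)

Take the Laplace transform of both sides.
Using L{y''} = s^2 Y - s·y(0) - y'(0) and L{y'} = sY - y(0), with y(0) = -1, y'(0) = 2, the left side becomes (s^2 - 3*s + 3)Y - (-s + 5).
The right side is L{sin(7*t)} = 7/(s^2 + 49).
So (s^2 - 3*s + 3)Y = 7/(s^2 + 49) + (-s + 5).
Solve for Y(s) and write it as one ratio of polynomials.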